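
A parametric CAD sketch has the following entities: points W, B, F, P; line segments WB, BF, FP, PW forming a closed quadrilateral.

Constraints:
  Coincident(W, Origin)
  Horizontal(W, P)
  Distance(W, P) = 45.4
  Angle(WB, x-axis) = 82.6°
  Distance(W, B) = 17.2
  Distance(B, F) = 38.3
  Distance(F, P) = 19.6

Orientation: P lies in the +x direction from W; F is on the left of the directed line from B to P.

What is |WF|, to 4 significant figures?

44.69

Checks: |BF| = 38.30 ✓; |FP| = 19.60 ✓.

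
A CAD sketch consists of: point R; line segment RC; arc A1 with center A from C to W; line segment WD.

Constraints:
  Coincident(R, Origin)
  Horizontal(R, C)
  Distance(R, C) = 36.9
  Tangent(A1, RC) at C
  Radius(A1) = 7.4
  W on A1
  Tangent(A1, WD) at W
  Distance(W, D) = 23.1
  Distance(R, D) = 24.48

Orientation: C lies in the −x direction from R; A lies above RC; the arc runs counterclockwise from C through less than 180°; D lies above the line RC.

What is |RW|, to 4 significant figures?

31.65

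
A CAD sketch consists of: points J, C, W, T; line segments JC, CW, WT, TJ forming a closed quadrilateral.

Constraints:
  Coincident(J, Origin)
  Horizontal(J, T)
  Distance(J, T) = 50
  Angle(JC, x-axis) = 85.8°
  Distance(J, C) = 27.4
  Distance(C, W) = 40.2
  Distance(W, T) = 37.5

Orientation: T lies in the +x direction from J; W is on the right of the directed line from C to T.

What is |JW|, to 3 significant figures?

17.9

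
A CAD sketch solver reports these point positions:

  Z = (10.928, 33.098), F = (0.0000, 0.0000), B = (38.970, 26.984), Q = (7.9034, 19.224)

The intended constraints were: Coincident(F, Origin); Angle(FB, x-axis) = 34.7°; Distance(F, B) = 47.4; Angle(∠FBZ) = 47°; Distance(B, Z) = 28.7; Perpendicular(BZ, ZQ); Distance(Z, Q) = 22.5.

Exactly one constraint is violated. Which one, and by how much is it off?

Distance(Z, Q) = 22.5 — off by 8.30.

F = (0.00, 0.00) ✓; FB at 34.70° ✓; |FB| = 47.40 ✓; ∠FBZ = 47.00° ✓; |BZ| = 28.70 ✓; ∠(BZ, ZQ) = 90.00° ✓; |ZQ| = 14.20 ✗.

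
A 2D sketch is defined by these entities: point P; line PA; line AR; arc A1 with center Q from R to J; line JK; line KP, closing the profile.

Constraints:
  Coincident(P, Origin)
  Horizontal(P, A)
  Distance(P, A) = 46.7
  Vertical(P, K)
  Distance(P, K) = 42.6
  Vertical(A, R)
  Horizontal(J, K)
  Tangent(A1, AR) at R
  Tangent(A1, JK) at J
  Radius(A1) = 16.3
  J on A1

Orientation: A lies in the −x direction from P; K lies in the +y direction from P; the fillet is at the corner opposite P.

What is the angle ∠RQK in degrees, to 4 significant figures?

151.8°

The virtual corner opposite P is at (-46.70, 42.60). The tangent condition forces QR to be normal to AR and A1 meets JK tangentially, so QJ is at right angles to JK, with radius 16.3, so the center Q sits 16.3 in from both sides at Q = (-30.40, 26.30). That places the tangent points at R = (-46.70, 26.30) on AR and J = (-30.40, 42.60) on JK. Then cos ∠RQK = QR·QK / (|QR||QK|), giving 151.8°.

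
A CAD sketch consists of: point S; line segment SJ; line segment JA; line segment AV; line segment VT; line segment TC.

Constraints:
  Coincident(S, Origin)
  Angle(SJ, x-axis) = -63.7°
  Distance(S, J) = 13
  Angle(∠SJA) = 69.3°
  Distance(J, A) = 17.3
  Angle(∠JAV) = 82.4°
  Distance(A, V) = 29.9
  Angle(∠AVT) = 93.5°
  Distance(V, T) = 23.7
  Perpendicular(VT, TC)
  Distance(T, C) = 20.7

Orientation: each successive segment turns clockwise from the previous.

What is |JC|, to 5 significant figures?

11.442

∠AVT = 93.5° gives VT at 1.5000° from the x-axis; with |VT| = 23.7, T = (13.278, 17.160). The perpendicularity gives TC at right angles to VT, so TC runs at -88.500°; with |TC| = 20.7, C = (13.820, -3.5332). Then |JC| = |C − J| = 11.442.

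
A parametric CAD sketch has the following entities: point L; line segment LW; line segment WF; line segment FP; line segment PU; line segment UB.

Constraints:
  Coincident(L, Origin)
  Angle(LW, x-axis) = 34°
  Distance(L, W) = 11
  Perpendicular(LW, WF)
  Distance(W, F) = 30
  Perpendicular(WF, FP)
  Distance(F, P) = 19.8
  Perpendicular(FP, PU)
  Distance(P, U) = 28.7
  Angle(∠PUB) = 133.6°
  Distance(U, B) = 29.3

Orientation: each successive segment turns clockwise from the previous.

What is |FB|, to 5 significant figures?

48.926

L is at the origin; LW runs at 34.0° with length 11.0, so W = (9.1194, 6.1511). LW is perpendicular to WF, so WF runs at -56.000°; with |WF| = 30.0, F = (25.895, -18.720). The perpendicularity gives FP at right angles to WF, so FP runs at -146.00°; with |FP| = 19.8, P = (9.4803, -29.792). FP ⟂ PU, so PU runs at 124.00°; with |PU| = 28.7, U = (-6.5686, -5.9986). ∠PUB = 133.6° gives UB at 77.600° from the x-axis; with |UB| = 29.3, B = (-0.27683, 22.618). Then |FB| = |B − F| = 48.926.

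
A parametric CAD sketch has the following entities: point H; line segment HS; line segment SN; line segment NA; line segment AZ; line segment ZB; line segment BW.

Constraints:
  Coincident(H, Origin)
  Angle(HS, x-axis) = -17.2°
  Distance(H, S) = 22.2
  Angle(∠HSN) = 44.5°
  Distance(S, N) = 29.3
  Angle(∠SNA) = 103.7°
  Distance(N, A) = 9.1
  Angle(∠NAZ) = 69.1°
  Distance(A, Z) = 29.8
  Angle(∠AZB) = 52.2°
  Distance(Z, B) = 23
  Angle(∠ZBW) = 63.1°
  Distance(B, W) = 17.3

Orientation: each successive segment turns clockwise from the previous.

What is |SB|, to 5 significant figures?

21.308

∠NAZ = 69.1° gives AZ at 20.100° from the x-axis; with |AZ| = 29.8, Z = (17.186, -2.8942). ∠AZB = 52.2° gives ZB at -107.70° from the x-axis; with |ZB| = 23.0, B = (10.193, -24.805). Then |SB| = |B − S| = 21.308.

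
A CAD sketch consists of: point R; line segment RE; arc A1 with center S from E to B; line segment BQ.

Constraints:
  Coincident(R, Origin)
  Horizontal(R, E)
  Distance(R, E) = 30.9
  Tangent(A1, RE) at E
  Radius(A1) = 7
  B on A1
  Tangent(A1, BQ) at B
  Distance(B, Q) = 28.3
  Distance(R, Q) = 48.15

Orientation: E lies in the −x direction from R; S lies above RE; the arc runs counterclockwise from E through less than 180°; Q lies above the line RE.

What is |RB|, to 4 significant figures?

25.75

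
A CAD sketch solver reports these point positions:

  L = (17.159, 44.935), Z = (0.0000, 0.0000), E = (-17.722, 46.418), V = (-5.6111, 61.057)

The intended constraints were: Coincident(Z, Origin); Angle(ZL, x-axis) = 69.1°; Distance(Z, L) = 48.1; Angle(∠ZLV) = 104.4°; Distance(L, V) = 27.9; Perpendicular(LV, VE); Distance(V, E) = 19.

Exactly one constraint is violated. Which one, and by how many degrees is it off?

Perpendicular(LV, VE) — off by 4.30°.

Z = (0.00, 0.00) ✓; ZL at 69.10° ✓; |ZL| = 48.10 ✓; ∠ZLV = 104.4° ✓; |LV| = 27.90 ✓; ∠(LV, VE) = 85.70° ✗; |VE| = 19.00 ✓.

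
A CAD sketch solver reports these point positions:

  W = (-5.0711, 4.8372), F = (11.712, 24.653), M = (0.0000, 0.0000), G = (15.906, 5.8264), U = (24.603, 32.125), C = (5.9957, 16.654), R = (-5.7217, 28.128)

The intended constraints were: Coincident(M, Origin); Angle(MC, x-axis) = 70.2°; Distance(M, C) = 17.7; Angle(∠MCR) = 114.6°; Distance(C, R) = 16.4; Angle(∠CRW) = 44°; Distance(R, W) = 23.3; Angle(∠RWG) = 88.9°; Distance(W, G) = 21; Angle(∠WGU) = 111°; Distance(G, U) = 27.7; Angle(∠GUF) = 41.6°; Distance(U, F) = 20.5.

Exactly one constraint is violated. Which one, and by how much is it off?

Distance(U, F) = 20.5 — off by 5.60.

M = (0.00, 0.00) ✓; MC at 70.20° ✓; |MC| = 17.70 ✓; ∠MCR = 114.6° ✓; |CR| = 16.40 ✓; ∠CRW = 44.00° ✓; |RW| = 23.30 ✓; ∠RWG = 88.90° ✓; |WG| = 21.00 ✓; ∠WGU = 111.0° ✓; |GU| = 27.70 ✓; ∠GUF = 41.60° ✓; |UF| = 14.90 ✗.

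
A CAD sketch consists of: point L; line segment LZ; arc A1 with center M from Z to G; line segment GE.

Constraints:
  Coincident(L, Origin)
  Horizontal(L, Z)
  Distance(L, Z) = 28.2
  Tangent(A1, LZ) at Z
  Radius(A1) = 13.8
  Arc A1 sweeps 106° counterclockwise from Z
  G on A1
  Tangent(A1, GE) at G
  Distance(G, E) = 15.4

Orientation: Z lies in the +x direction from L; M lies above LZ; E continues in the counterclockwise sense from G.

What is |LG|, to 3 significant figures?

45.0

L is at the origin; LZ is horizontal with |LZ| = 28.2 and Z on the +x side, so Z = (28.2, 0.00). The tangent condition forces MZ to be normal to LZ, so M = Z + (0, 13.8) = (28.2, 13.8). On A1, Z sits at bearing -90° from M; a 106° counterclockwise sweep puts G at bearing 16°, so G = M + 13.8·(cos 16°, sin 16°) = (41.5, 17.6). Then |LG| = |G − L| = 45.0.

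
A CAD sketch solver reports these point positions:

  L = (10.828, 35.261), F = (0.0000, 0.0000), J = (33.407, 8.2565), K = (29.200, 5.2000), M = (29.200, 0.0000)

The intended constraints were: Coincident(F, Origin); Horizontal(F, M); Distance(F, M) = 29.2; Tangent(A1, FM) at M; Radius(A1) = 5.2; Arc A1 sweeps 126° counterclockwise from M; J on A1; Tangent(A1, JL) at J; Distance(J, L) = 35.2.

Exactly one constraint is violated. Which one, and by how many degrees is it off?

Tangent(A1, JL) at J — off by 3.90°.

F = (0.00, 0.00) ✓; F.y = 0.00, M.y = 0.00 ✓; |FM| = 29.20 ✓; ∠(KM, MF) = 90.00° ✓; |KM| = 5.200 ✓; bearing(K→J) − bearing(K→M) = 126.0° ✓; |KJ| = 5.200 ✓; ∠(KJ, JL) = 86.10° ✗; |JL| = 35.20 ✓.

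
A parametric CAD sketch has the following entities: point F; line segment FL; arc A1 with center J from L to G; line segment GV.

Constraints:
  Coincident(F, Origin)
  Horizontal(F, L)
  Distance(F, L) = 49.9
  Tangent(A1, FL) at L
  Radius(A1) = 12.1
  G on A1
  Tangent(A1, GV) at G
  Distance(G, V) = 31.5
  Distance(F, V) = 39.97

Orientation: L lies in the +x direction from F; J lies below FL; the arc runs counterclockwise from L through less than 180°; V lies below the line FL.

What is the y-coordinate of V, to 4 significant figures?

-32.61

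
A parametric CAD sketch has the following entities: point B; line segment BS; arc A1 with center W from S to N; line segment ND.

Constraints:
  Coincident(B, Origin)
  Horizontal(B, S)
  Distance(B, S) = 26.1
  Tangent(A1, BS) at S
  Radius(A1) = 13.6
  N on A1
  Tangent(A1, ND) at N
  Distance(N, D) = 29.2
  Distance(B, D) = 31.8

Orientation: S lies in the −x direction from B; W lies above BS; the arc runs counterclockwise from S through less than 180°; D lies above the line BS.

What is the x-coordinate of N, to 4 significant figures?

-14.40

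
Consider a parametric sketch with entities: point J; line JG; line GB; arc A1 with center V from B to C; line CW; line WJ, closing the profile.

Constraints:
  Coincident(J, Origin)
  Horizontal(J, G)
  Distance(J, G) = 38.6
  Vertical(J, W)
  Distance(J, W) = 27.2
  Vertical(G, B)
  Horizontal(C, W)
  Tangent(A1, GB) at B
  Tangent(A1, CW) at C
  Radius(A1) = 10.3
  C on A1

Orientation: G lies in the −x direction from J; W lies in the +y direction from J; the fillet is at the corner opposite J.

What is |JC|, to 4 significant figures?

39.25

J is at the origin; J and G share the same y with |JG| = 38.6 and G on the −x side, so G = (-38.60, 0.000). J and W share the same x with |JW| = 27.2 and W on the +y side, so W = (0.000, 27.20). The virtual corner opposite J is at (-38.60, 27.20). Since A1 is tangent to GB there, VB ⟂ GB and since A1 is tangent to CW there, VC ⟂ CW, with radius 10.3, so the center V sits 10.3 in from both sides at V = (-28.30, 16.90). That places the tangent points at B = (-38.60, 16.90) on GB and C = (-28.30, 27.20) on CW. Then |JC| = |C − J| = 39.25.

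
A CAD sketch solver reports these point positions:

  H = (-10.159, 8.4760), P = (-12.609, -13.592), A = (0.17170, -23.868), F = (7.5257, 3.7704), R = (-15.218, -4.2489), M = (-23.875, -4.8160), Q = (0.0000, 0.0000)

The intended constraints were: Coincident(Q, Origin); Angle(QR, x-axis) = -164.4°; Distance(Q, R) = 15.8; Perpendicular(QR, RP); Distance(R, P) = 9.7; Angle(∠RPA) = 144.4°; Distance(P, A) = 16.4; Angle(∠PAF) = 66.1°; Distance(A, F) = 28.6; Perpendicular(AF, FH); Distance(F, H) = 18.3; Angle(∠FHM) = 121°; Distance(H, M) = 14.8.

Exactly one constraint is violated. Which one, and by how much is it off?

Distance(H, M) = 14.8 — off by 4.30.

Q = (0.00, 0.00) ✓; QR at -164.4° ✓; |QR| = 15.80 ✓; ∠(QR, RP) = 90.00° ✓; |RP| = 9.701 ✓; ∠RPA = 144.4° ✓; |PA| = 16.40 ✓; ∠PAF = 66.10° ✓; |AF| = 28.60 ✓; ∠(AF, FH) = 90.00° ✓; |FH| = 18.30 ✓; ∠FHM = 121.0° ✓; |HM| = 19.10 ✗.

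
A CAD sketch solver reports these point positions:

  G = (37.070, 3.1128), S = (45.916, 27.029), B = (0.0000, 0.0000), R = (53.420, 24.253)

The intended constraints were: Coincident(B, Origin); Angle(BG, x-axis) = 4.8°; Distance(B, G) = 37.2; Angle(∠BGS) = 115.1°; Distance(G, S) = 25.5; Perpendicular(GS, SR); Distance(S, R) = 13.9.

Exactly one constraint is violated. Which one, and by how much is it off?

Distance(S, R) = 13.9 — off by 5.90.

B = (0.00, 0.00) ✓; BG at 4.800° ✓; |BG| = 37.20 ✓; ∠BGS = 115.1° ✓; |GS| = 25.50 ✓; ∠(GS, SR) = 90.00° ✓; |SR| = 8.001 ✗.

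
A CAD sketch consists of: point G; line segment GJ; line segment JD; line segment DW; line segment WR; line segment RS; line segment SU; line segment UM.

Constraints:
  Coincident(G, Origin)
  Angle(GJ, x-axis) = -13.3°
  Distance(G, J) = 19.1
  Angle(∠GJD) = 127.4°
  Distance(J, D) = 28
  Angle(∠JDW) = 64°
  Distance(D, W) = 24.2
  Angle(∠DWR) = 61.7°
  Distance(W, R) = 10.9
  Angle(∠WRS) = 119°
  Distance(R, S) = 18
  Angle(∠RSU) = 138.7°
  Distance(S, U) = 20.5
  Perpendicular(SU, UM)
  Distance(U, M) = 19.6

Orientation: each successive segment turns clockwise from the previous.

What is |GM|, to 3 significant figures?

57.6

G is at the origin; GJ runs at -13.3° with length 19.1, so J = (18.6, -4.39). ∠GJD = 127.4° gives JD at -65.9° from the x-axis; with |JD| = 28.0, D = (30.0, -30.0). ∠JDW = 64.0° gives DW at 178° from the x-axis; with |DW| = 24.2, W = (5.83, -29.2). ∠DWR = 61.7° gives WR at 59.8° from the x-axis; with |WR| = 10.9, R = (11.3, -19.7). ∠WRS = 119.0° gives RS at -1.20° from the x-axis; with |RS| = 18.0, S = (29.3, -20.1). ∠RSU = 138.7° gives SU at -42.5° from the x-axis; with |SU| = 20.5, U = (44.4, -34.0). The perpendicularity gives UM at right angles to SU, so UM runs at -132°; with |UM| = 19.6, M = (31.2, -48.4). Then |GM| = |M − G| = 57.6.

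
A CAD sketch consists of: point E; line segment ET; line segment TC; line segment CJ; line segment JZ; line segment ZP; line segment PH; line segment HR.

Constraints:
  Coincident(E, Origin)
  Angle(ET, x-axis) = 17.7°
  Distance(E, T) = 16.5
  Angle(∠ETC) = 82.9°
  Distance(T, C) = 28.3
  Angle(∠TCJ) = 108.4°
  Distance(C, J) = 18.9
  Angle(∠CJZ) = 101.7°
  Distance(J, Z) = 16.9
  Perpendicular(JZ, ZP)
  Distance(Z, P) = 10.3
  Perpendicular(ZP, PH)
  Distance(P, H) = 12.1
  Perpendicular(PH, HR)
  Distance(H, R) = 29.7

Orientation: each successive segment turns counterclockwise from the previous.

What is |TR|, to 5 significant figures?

54.458

E is at the origin; ET runs at 17.7° with length 16.5, so T = (15.719, 5.0165). ∠ETC = 82.9° gives TC at 114.80° from the x-axis; with |TC| = 28.3, C = (3.8484, 30.707). ∠TCJ = 108.4° gives CJ at -173.60° from the x-axis; with |CJ| = 18.9, J = (-14.934, 28.600). ∠CJZ = 101.7° gives JZ at -95.300° from the x-axis; with |JZ| = 16.9, Z = (-16.495, 11.772). The perpendicularity gives ZP at right angles to JZ, so ZP runs at -5.3000°; with |ZP| = 10.3, P = (-6.2389, 10.821). ZP ⟂ PH, so PH runs at 84.700°; with |PH| = 12.1, H = (-5.1212, 22.869). PH ⟂ HR, so HR runs at 174.70°; with |HR| = 29.7, R = (-34.694, 25.612). Then |TR| = |R − T| = 54.458.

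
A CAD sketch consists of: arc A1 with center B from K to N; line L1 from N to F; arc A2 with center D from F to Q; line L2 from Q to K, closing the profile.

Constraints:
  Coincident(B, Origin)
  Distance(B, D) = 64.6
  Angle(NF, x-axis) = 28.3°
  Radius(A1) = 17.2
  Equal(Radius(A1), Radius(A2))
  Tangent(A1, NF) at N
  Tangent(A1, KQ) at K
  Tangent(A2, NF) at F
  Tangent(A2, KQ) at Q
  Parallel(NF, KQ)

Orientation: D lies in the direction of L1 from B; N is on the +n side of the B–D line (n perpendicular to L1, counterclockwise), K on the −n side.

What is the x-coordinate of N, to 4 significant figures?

-8.154

B is at the origin and D lies 64.6 along u from B, so D = 64.6·u = (56.88, 30.63). Tangency of A1 to both parallel lines with radius 17.2 puts N and K at B ± 17.2·n: N = (-8.154, 15.14), K = (8.154, -15.14). So N.x = -8.154.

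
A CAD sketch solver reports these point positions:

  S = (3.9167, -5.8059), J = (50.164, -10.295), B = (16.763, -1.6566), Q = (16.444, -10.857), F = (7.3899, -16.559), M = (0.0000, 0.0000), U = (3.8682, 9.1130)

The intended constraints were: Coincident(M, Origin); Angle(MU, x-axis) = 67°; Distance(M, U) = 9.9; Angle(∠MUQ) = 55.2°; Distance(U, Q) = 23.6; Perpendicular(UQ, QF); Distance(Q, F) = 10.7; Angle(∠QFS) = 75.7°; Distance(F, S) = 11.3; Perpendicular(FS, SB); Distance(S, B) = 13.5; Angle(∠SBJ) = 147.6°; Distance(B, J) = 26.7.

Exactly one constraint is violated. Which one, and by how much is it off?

Distance(B, J) = 26.7 — off by 7.80.

M = (0.00, 0.00) ✓; MU at 67.00° ✓; |MU| = 9.900 ✓; ∠MUQ = 55.20° ✓; |UQ| = 23.60 ✓; ∠(UQ, QF) = 90.00° ✓; |QF| = 10.70 ✓; ∠QFS = 75.70° ✓; |FS| = 11.30 ✓; ∠(FS, SB) = 90.00° ✓; |SB| = 13.50 ✓; ∠SBJ = 147.6° ✓; |BJ| = 34.50 ✗.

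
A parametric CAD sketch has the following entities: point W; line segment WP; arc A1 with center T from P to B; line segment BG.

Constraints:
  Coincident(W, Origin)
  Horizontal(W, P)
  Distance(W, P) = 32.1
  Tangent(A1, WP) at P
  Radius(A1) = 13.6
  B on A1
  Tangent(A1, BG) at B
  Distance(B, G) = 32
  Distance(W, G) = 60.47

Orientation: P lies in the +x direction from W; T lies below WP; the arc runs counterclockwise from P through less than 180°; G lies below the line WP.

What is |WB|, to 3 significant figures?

28.9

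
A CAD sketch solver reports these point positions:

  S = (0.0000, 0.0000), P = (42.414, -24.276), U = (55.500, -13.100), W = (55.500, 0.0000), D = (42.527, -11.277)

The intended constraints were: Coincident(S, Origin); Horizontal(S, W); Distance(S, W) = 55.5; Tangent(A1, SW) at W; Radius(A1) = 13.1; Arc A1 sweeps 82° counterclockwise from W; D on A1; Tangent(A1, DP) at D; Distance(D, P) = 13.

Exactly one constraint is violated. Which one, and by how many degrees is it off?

Tangent(A1, DP) at D — off by 7.50°.

S = (0.00, 0.00) ✓; S.y = 0.00, W.y = 0.00 ✓; |SW| = 55.50 ✓; ∠(UW, WS) = 90.00° ✓; |UW| = 13.10 ✓; bearing(U→D) − bearing(U→W) = 82.00° ✓; |UD| = 13.10 ✓; ∠(UD, DP) = 82.50° ✗; |DP| = 13.00 ✓.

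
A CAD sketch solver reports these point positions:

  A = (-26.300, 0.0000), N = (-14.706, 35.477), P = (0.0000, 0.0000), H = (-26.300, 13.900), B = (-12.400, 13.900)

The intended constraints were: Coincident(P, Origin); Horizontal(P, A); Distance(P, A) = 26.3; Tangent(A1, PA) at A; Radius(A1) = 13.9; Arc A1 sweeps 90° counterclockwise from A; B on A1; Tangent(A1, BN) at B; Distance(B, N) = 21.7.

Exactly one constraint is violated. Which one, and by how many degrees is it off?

Tangent(A1, BN) at B — off by 6.10°.

P = (0.00, 0.00) ✓; P.y = 0.00, A.y = 0.00 ✓; |PA| = 26.30 ✓; ∠(HA, AP) = 90.00° ✓; |HA| = 13.90 ✓; bearing(H→B) − bearing(H→A) = 90.00° ✓; |HB| = 13.90 ✓; ∠(HB, BN) = 83.90° ✗; |BN| = 21.70 ✓.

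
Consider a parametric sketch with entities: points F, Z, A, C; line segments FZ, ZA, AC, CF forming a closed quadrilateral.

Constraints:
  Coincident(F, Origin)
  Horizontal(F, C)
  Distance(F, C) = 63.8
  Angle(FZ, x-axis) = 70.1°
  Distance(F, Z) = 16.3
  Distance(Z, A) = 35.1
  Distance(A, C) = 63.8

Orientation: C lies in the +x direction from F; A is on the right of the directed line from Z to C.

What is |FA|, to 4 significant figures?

19.93

Checks: FZ at 70.10° ✓; |ZA| = 35.10 ✓; |AC| = 63.80 ✓.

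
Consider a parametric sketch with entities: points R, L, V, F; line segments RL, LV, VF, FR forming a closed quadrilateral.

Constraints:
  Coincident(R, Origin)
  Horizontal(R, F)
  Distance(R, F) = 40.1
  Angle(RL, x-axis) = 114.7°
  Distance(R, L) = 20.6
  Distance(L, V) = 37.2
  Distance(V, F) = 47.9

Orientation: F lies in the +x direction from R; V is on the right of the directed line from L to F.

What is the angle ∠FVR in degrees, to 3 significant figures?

54.7°

Checks: |LV| = 37.20 ✓; |VF| = 47.90 ✓.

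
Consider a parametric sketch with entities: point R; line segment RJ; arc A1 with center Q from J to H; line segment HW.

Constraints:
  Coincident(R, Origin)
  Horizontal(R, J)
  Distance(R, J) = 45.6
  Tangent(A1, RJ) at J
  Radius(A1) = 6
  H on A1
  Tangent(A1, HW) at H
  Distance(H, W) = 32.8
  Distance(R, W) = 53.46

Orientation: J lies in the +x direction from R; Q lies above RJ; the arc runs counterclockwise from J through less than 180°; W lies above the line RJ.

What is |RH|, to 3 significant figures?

51.8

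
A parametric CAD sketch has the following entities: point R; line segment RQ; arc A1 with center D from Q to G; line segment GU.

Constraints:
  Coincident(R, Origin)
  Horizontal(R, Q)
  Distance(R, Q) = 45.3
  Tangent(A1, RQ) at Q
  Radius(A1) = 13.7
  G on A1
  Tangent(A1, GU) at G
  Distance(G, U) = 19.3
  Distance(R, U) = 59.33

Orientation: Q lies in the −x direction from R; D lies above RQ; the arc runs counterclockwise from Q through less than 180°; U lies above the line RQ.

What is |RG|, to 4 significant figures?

40.83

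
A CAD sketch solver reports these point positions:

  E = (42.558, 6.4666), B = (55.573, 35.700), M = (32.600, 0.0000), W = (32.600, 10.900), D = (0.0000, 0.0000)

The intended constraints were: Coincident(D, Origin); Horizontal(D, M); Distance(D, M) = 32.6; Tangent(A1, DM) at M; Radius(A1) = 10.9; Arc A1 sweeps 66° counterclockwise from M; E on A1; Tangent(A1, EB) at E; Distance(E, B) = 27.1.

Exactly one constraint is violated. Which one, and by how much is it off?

Distance(E, B) = 27.1 — off by 4.90.

D = (0.00, 0.00) ✓; D.y = 0.00, M.y = 0.00 ✓; |DM| = 32.60 ✓; ∠(WM, MD) = 90.00° ✓; |WM| = 10.90 ✓; bearing(W→E) − bearing(W→M) = 66.00° ✓; |WE| = 10.90 ✓; ∠(WE, EB) = 90.00° ✓; |EB| = 32.00 ✗.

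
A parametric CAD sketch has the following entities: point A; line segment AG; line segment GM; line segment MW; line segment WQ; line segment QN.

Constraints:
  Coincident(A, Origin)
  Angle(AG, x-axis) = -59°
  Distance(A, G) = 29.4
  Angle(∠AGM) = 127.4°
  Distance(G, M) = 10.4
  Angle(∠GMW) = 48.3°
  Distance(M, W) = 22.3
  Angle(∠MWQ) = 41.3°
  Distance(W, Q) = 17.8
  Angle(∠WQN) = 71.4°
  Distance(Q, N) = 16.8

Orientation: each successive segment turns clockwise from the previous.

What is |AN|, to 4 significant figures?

35.05

A is at the origin; AG runs at -59.0° with length 29.4, so G = (15.14, -25.20). ∠AGM = 127.4° gives GM at -111.6° from the x-axis; with |GM| = 10.4, M = (11.31, -34.87). ∠GMW = 48.3° gives MW at 116.7° from the x-axis; with |MW| = 22.3, W = (1.294, -14.95). ∠MWQ = 41.3° gives WQ at -22.00° from the x-axis; with |WQ| = 17.8, Q = (17.80, -21.62). ∠WQN = 71.4° gives QN at -130.6° from the x-axis; with |QN| = 16.8, N = (6.865, -34.37). Then |AN| = |N − A| = 35.05.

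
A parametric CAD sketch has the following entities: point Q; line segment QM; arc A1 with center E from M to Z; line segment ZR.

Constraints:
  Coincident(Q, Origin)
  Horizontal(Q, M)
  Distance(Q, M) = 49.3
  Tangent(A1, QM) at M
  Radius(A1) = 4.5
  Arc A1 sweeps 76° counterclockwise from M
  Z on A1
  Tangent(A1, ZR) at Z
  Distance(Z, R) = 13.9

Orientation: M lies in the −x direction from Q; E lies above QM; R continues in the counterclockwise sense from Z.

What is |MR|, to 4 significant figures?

18.58

On A1, M sits at bearing -90° from E; a 76° counterclockwise sweep puts Z at bearing -14°, so Z = E + 4.5·(cos -14°, sin -14°) = (-44.93, 3.411). Tangency of A1 to ZR means the radius EZ is perpendicular to ZR, so ZR runs along (−sin -14°, cos -14°); with |ZR| = 13.9, R = (-41.57, 16.90). Then |MR| = |R − M| = 18.58.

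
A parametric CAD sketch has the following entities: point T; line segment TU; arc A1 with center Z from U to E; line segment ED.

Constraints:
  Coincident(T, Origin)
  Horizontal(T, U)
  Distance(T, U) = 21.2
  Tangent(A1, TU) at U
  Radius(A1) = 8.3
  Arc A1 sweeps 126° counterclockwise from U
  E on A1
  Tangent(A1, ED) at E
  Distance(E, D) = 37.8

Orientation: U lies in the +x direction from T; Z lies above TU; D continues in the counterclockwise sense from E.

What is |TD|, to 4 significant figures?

44.13

On A1, U sits at bearing -90° from Z; a 126° counterclockwise sweep puts E at bearing 36°, so E = Z + 8.3·(cos 36°, sin 36°) = (27.91, 13.18). Tangency of A1 to ED means the radius ZE is perpendicular to ED, so ED runs along (−sin 36°, cos 36°); with |ED| = 37.8, D = (5.697, 43.76). Then |TD| = |D − T| = 44.13.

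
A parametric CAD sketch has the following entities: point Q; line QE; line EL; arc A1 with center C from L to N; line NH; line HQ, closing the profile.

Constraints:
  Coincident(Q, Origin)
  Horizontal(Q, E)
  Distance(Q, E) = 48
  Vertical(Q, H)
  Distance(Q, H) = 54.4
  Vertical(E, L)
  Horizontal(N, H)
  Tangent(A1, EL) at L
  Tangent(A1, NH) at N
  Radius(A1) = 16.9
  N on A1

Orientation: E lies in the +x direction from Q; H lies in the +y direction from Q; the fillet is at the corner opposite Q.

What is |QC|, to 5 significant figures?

48.718

Q is at the origin; QE is horizontal with |QE| = 48.0 and E on the +x side, so E = (48.000, 0.0000). QH is vertical with |QH| = 54.4 and H on the +y side, so H = (0.0000, 54.400). The virtual corner opposite Q is at (48.000, 54.400). Tangency of A1 to EL means the radius CL is perpendicular to EL and since A1 is tangent to NH there, CN ⟂ NH, with radius 16.9, so the center C sits 16.9 in from both sides at C = (31.100, 37.500). Then |QC| = |C − Q| = 48.718.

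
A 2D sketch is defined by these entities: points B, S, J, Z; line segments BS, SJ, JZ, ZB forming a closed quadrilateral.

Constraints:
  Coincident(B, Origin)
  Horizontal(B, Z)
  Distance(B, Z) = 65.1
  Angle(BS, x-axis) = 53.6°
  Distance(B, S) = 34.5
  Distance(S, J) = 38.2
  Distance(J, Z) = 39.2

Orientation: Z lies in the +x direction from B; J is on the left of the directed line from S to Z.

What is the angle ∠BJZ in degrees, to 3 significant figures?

67.8°

B is at the origin; B and Z share the same y with |BZ| = 65.1 and Z in +x, so Z = (65.1, 0). BS runs at 53.6° with |BS| = 34.5, so S = (20.5, 27.8). J is determined by |SJ| = 38.2 and |JZ| = 39.2 together: it lies at the intersection of circle(S, 38.2) and circle(Z, 39.2). With |SZ| = 52.6, the foot of the radical line on SZ is 25.5 from S and the perpendicular offset is √(38.2² − 25.5²) = 28.4. Taking the left-of-SZ solution: J = (57.2, 38.4).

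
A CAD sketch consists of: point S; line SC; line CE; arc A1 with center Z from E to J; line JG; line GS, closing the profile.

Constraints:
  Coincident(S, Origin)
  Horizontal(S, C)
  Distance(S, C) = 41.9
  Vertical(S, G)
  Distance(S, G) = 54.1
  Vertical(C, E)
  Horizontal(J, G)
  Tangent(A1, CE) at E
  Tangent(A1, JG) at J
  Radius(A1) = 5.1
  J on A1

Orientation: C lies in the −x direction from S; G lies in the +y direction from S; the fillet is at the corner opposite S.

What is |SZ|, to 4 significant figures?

61.28

S is at the origin; S and C share the same y with |SC| = 41.9 and C on the −x side, so C = (-41.90, 0.000). SG is vertical with |SG| = 54.1 and G on the +y side, so G = (0.000, 54.10). The virtual corner opposite S is at (-41.90, 54.10). The tangent condition forces ZE to be normal to CE and tangency of A1 to JG means the radius ZJ is perpendicular to JG, with radius 5.1, so the center Z sits 5.1 in from both sides at Z = (-36.80, 49.00). Then |SZ| = |Z − S| = 61.28.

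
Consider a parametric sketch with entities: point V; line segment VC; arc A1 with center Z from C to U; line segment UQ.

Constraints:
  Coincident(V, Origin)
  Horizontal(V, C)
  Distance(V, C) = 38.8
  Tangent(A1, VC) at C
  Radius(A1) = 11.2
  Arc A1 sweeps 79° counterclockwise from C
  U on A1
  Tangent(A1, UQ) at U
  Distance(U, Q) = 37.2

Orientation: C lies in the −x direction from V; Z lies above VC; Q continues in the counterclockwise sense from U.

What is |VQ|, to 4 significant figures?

50.06

On A1, C sits at bearing -90° from Z; a 79° counterclockwise sweep puts U at bearing -11°, so U = Z + 11.2·(cos -11°, sin -11°) = (-27.81, 9.063). The tangent condition forces ZU to be normal to UQ, so UQ runs along (−sin -11°, cos -11°); with |UQ| = 37.2, Q = (-20.71, 45.58). Then |VQ| = |Q − V| = 50.06.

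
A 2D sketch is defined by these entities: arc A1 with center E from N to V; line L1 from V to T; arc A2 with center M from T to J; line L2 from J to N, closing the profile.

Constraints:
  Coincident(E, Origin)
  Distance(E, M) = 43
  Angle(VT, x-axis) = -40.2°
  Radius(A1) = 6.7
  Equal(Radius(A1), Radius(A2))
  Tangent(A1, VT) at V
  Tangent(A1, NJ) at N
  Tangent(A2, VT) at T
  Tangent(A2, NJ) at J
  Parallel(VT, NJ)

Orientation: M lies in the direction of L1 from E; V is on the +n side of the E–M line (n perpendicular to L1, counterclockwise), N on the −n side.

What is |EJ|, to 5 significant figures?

43.519

The slot axis is L1's direction at -40.2°, so u = (cos -40.2°, sin -40.2°) = (0.76380, -0.64546) and n = (−sin -40.2°, cos -40.2°) = (0.64546, 0.76380). E is at the origin and M lies 43.0 along u from E, so M = 43.0·u = (32.843, -27.755). Tangency of A1 to both parallel lines with radius 6.7 puts V and N at E ± 6.7·n: V = (4.3246, 5.1174), N = (-4.3246, -5.1174). Equal radii place T and J the same way about M: T = M + 6.7·n = (37.168, -22.637), J = M − 6.7·n = (28.519, -32.872). Then |EJ| = |J − E| = 43.519.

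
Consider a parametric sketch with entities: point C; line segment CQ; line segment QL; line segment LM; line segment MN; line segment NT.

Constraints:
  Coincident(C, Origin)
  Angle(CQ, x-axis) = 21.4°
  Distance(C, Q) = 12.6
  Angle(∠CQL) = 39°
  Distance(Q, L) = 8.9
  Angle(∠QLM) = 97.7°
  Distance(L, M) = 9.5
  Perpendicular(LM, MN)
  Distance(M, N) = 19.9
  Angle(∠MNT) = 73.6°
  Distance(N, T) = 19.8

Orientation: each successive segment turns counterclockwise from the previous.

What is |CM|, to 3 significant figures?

1.53

C is at the origin; CQ runs at 21.4° with length 12.6, so Q = (11.7, 4.60). ∠CQL = 39.0° gives QL at 162° from the x-axis; with |QL| = 8.9, L = (3.25, 7.29). ∠QLM = 97.7° gives LM at -115° from the x-axis; with |LM| = 9.5, M = (-0.812, -1.30). Then |CM| = |M − C| = 1.53.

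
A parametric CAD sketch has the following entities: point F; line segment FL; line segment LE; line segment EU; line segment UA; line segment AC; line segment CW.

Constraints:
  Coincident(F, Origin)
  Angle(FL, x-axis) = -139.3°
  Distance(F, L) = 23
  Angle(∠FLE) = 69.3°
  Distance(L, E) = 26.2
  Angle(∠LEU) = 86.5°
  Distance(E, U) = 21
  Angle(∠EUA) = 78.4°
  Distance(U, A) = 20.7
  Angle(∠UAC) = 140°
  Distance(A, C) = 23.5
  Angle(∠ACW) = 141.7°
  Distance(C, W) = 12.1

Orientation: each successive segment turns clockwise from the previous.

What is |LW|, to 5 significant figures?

17.604

F is at the origin; FL runs at -139.3° with length 23.0, so L = (-17.437, -14.998). ∠FLE = 69.3° gives LE at 110.00° from the x-axis; with |LE| = 26.2, E = (-26.398, 9.6217). ∠LEU = 86.5° gives EU at 16.500° from the x-axis; with |EU| = 21.0, U = (-6.2628, 15.586). ∠EUA = 78.4° gives UA at -85.100° from the x-axis; with |UA| = 20.7, A = (-4.4947, -5.0383). ∠UAC = 140.0° gives AC at -125.10° from the x-axis; with |AC| = 23.5, C = (-18.007, -24.265). ∠ACW = 141.7° gives CW at -163.40° from the x-axis; with |CW| = 12.1, W = (-29.603, -27.722). Then |LW| = |W − L| = 17.604.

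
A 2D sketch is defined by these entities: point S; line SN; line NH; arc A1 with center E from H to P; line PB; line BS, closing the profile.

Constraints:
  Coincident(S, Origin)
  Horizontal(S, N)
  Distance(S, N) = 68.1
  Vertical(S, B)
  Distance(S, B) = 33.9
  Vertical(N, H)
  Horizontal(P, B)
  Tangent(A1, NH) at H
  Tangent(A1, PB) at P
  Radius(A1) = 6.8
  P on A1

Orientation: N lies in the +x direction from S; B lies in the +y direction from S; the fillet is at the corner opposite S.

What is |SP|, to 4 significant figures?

70.05

The virtual corner opposite S is at (68.10, 33.90). Since A1 is tangent to NH there, EH ⟂ NH and tangency of A1 to PB means the radius EP is perpendicular to PB, with radius 6.8, so the center E sits 6.8 in from both sides at E = (61.30, 27.10). That places the tangent points at H = (68.10, 27.10) on NH and P = (61.30, 33.90) on PB. Then |SP| = |P − S| = 70.05.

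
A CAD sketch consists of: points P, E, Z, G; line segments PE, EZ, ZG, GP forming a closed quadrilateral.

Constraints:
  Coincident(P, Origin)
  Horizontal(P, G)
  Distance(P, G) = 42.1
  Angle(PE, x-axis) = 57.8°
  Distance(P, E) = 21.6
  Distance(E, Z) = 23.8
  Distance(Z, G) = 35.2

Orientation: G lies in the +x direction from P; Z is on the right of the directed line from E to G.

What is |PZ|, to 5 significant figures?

8.9115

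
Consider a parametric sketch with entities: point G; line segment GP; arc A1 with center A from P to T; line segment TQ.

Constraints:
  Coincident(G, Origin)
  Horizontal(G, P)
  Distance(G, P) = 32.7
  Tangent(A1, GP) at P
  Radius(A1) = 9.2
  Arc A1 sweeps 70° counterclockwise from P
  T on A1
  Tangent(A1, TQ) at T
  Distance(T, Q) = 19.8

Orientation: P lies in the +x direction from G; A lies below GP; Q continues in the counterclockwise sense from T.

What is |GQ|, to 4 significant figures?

30.11

On A1, P sits at bearing 90° from A; a 70° counterclockwise sweep puts T at bearing 160°, so T = A + 9.2·(cos 160°, sin 160°) = (24.05, -6.053). Tangency of A1 to TQ means the radius AT is perpendicular to TQ, so TQ runs along (−sin 160°, cos 160°); with |TQ| = 19.8, Q = (17.28, -24.66). Then |GQ| = |Q − G| = 30.11.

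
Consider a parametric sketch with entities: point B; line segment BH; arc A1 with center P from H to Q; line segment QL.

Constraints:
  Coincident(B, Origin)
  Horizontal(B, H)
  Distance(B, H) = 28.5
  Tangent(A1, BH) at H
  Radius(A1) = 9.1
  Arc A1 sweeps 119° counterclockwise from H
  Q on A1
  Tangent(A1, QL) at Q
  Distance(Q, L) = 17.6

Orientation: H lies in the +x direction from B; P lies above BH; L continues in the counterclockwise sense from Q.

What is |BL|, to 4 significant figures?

40.19

On A1, H sits at bearing -90° from P; a 119° counterclockwise sweep puts Q at bearing 29°, so Q = P + 9.1·(cos 29°, sin 29°) = (36.46, 13.51). Tangency of A1 to QL means the radius PQ is perpendicular to QL, so QL runs along (−sin 29°, cos 29°); with |QL| = 17.6, L = (27.93, 28.91). Then |BL| = |L − B| = 40.19.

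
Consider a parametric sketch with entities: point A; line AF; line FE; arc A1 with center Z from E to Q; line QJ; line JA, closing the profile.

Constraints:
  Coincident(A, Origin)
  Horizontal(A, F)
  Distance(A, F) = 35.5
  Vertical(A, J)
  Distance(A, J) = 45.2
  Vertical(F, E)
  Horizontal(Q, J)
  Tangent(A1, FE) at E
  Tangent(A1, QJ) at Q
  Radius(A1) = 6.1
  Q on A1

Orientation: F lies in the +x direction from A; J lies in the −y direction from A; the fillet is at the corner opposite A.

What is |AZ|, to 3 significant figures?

48.9

A is at the origin; AF is horizontal with |AF| = 35.5 and F on the +x side, so F = (35.5, 0.00). A and J share the same x with |AJ| = 45.2 and J on the −y side, so J = (0.00, -45.2). The virtual corner opposite A is at (35.5, -45.2). The tangent condition forces ZE to be normal to FE and tangency of A1 to QJ means the radius ZQ is perpendicular to QJ, with radius 6.1, so the center Z sits 6.1 in from both sides at Z = (29.4, -39.1). Then |AZ| = |Z − A| = 48.9.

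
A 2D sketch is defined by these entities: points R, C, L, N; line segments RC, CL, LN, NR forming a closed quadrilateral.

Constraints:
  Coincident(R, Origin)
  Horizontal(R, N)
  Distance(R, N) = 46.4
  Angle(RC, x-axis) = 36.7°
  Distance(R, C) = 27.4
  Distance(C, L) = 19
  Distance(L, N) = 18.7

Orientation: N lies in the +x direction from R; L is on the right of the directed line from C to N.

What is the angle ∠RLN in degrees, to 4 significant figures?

171.2°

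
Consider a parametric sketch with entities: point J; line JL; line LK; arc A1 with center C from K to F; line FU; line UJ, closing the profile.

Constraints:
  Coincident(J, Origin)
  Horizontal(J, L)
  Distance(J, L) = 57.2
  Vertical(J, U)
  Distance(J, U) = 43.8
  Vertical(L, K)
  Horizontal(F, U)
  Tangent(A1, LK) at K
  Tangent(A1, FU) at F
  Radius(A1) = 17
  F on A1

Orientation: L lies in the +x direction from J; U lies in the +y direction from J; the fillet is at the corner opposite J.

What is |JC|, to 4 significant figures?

48.31

J is at the origin; J and L share the same y with |JL| = 57.2 and L on the +x side, so L = (57.20, 0.000). JU is vertical with |JU| = 43.8 and U on the +y side, so U = (0.000, 43.80). The virtual corner opposite J is at (57.20, 43.80). Tangency of A1 to LK means the radius CK is perpendicular to LK and the tangent condition forces CF to be normal to FU, with radius 17.0, so the center C sits 17.0 in from both sides at C = (40.20, 26.80). Then |JC| = |C − J| = 48.31.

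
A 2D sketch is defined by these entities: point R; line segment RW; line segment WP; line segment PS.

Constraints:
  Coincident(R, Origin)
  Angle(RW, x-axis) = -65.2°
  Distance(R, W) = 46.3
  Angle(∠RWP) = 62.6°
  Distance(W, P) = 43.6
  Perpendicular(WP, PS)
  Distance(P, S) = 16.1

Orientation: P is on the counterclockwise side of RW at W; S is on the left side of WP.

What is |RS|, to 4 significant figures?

33.50

R is at the origin; RW runs at -65.2° with length 46.3, so W = 46.3·(cos -65.2°, sin -65.2°) = (19.42, -42.03). ∠RWP = 62.6°, so WP runs at -65.2° + (180° − 62.6°) = 52.20° from the x-axis; with |WP| = 43.6, P = W + 43.6·(cos 52.20°, sin 52.20°) = (46.14, -7.579). The perpendicularity gives PS at right angles to WP; with |PS| = 16.1 on the left of WP, S = P + 16.1·(-0.7902, 0.6129) = (33.42, 2.288). Then |RS| = |S − R| = 33.50.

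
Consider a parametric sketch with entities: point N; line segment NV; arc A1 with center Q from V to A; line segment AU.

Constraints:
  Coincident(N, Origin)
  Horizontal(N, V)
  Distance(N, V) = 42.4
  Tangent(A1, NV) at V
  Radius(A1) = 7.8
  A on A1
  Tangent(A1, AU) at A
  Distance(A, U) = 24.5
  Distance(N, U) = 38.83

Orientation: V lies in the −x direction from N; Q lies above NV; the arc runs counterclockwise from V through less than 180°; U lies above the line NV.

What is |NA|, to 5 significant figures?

35.442

N is at the origin; N and V share the same y with |NV| = 42.4 and V on the −x side, so V = (-42.400, 0.0000). The tangent condition forces QV to be normal to NV, so Q = V + (0, 7.8) = (-42.400, 7.8000). Since QA ⟂ AU (tangency), |QU| = √(7.8² + 24.5²) = 25.712 regardless of where A sits on A1. So U lies on both circle(N, 38.83) and circle(Q, 25.712); the above-NV intersection is U = (-26.719, 28.176). A is the foot of the tangent from U: A = (-35.067, 5.1422).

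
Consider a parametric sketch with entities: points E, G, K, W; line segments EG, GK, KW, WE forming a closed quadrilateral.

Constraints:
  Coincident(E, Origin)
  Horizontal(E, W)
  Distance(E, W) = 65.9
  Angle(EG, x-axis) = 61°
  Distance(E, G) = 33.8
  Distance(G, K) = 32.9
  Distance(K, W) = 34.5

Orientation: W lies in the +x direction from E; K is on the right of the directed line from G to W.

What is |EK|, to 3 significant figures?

31.4

Checks: |GK| = 32.90 ✓; |KW| = 34.50 ✓.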